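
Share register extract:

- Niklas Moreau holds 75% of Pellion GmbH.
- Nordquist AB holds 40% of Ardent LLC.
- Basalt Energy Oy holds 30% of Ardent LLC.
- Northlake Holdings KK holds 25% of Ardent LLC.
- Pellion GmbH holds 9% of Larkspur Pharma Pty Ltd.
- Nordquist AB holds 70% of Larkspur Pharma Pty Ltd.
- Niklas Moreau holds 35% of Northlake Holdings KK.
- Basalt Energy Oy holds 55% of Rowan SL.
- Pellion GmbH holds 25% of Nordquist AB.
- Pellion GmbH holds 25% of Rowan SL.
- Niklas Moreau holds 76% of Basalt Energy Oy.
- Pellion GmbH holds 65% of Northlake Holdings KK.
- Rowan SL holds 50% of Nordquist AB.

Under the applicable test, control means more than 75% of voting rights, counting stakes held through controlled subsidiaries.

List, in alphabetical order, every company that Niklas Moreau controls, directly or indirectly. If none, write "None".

Niklas holds 76% of Basalt, so Niklas controls Basalt.
No other company's threshold is met.

Basalt Energy Oy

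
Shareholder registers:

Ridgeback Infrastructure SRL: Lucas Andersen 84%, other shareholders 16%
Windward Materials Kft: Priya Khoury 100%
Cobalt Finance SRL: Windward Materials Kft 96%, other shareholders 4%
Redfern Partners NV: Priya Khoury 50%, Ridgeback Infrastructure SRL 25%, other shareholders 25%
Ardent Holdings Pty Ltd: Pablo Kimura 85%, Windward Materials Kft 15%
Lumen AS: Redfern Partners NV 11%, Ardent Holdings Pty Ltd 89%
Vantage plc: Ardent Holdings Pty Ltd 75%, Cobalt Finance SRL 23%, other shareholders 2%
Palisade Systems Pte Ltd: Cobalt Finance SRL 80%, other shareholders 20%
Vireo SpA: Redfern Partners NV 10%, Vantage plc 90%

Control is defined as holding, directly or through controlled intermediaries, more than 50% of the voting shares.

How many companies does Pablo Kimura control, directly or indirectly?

Pablo holds 85% of Ardent, so Pablo controls Ardent.
Ardent holds 89% of Lumen, so Pablo controls Lumen.
Ardent holds 75% of Vantage, so Pablo controls Vantage.
Vantage holds 90% of Vireo, so Pablo controls Vireo.
No other company's threshold is met.
Pablo controls 4 companies.

4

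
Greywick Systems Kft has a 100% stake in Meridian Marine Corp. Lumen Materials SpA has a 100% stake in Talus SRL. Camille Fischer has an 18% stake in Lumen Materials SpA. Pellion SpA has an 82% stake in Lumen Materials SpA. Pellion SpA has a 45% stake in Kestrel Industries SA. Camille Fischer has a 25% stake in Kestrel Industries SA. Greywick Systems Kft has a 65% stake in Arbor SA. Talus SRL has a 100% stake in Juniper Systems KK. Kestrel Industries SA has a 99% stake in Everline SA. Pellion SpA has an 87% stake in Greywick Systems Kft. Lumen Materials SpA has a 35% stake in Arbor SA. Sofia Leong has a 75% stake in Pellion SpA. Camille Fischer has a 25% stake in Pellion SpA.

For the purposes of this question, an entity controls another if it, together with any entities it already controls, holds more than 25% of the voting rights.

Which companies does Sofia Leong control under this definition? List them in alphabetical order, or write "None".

Sofia holds 75% of Pellion, so Sofia controls Pellion.
Pellion holds 45% of Kestrel, so Sofia controls Kestrel.
Pellion holds 82% of Lumen, so Sofia controls Lumen.
Lumen holds 100% of Talus, so Sofia controls Talus.
Pellion holds 87% of Greywick, so Sofia controls Greywick.
Greywick holds 100% of Meridian, so Sofia controls Meridian.
Greywick and Lumen together hold 65% + 35% = 100% of Arbor, so Sofia controls Arbor.
Kestrel holds 99% of Everline, so Sofia controls Everline.
Talus holds 100% of Juniper, so Sofia controls Juniper.

Arbor SA, Everline SA, Greywick Systems Kft, Juniper Systems KK, Kestrel Industries SA, Lumen Materials SpA, Meridian Marine Corp, Pellion SpA, Talus SRL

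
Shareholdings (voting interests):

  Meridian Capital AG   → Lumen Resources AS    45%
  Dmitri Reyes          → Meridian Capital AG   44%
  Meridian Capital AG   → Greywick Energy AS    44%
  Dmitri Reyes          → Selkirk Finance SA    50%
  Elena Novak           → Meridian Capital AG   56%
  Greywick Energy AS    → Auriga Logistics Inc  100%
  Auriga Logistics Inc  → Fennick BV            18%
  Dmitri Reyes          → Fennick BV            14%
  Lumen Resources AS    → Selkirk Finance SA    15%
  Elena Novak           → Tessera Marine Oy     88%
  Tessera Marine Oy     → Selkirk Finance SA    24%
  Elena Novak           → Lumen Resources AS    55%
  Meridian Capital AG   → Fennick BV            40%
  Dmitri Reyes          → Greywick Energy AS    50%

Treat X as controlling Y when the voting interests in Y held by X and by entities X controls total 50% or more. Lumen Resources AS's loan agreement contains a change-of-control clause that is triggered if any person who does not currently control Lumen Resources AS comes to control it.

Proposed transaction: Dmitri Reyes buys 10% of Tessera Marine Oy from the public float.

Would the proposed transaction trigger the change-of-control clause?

No

The purchase changes only Dmitri's holdings, so Dmitri is the only person who could newly come to control Lumen.
Dmitri holds 50% of Greywick, so Dmitri controls Greywick.
Greywick holds 100% of Auriga, so Dmitri controls Auriga.
Dmitri holds 50% of Selkirk, so Dmitri controls Selkirk.
Neither Dmitri nor any entity Dmitri controls holds any voting interest in Lumen.
So before the transaction, Dmitri does not control Lumen.
After the purchase, Dmitri holds 10% of Tessera directly.
Dmitri's side now holds 10% of Tessera, not ≥ 50%, so Dmitri still does not control Tessera.
After the transaction, neither Dmitri nor any entity Dmitri controls holds a voting interest in Lumen, so Dmitri still does not control it.
No new person acquires control, so the clause is not triggered.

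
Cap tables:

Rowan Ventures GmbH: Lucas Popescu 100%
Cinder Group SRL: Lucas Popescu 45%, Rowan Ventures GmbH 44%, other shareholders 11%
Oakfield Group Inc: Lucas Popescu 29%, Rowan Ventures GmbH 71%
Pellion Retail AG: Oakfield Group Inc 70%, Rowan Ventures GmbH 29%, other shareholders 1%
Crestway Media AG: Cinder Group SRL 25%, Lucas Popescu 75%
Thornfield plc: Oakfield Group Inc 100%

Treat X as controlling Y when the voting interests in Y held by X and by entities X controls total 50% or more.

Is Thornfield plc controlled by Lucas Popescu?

Lucas holds 100% of Rowan, so Lucas controls Rowan.
Lucas and Rowan together hold 29% + 71% = 100% of Oakfield, so Lucas controls Oakfield.
Oakfield holds 100% of Thornfield, so Lucas controls Thornfield.

Yes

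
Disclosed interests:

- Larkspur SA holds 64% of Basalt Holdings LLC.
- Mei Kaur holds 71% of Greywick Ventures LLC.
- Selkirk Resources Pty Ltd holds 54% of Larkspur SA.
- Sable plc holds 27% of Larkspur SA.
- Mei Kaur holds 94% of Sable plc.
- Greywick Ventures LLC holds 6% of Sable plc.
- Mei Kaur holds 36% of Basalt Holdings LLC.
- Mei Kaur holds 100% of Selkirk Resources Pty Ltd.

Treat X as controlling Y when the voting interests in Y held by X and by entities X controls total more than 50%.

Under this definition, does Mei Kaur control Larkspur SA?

Mei holds 71% of Greywick, so Mei controls Greywick.
Mei and Greywick together hold 94% + 6% = 100% of Sable, so Mei controls Sable.
Mei holds 100% of Selkirk, so Mei controls Selkirk.
Selkirk and Sable together hold 54% + 27% = 81% of Larkspur, so Mei controls Larkspur.

Yes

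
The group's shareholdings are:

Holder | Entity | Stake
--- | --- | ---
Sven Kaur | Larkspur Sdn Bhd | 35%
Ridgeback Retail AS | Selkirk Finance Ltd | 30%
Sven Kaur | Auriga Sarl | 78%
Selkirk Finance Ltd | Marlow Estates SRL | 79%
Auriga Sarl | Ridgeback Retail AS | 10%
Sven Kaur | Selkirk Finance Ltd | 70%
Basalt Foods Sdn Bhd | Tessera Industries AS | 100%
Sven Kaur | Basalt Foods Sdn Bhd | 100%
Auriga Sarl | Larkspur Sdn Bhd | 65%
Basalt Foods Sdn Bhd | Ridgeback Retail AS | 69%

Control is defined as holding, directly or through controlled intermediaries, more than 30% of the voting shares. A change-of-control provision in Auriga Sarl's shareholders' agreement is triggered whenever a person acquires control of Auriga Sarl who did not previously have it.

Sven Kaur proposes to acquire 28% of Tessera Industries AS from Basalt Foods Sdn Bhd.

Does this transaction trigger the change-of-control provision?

The purchase adds only to Sven's holdings (Basalt's stake shrinks), so Sven is the only person who could newly come to control Auriga.
Sven holds 78% of Auriga, so Sven controls Auriga.
So Sven already controls Auriga before the transaction.
After the purchase, Sven holds 28% of Tessera directly, and Basalt's stake falls to 72%.
Sven controlled Auriga already, so this is not a new person acquiring control; every other person's position is unchanged or reduced.
No new person acquires control, so the clause is not triggered.

No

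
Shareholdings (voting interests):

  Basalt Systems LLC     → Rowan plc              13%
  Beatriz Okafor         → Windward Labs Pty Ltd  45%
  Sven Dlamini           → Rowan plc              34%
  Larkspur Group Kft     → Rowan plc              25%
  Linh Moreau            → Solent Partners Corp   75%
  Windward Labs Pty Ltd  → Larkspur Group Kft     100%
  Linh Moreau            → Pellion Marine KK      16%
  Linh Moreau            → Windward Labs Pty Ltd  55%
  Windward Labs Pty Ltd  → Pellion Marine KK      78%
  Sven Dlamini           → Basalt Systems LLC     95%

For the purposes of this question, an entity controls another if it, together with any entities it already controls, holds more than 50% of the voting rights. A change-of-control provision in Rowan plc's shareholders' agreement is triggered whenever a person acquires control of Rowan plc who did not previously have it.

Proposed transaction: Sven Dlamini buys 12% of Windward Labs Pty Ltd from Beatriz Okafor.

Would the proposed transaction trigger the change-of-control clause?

No

The purchase adds only to Sven's holdings (Beatriz's stake shrinks), so Sven is the only person who could newly come to control Rowan.
Sven holds 95% of Basalt, so Sven controls Basalt.
In Rowan, Sven's side holds only 13% + 34% = 47%, not > 50%.
So before the transaction, Sven does not control Rowan.
After the purchase, Sven holds 12% of Windward directly, and Beatriz's stake falls to 33%.
Sven's side now holds 12% of Windward, not > 50%, so Sven still does not control Windward.
After the transaction, Sven's side holds 13% + 34% = 47% of Rowan, not > 50%, so Sven still does not control Rowan.
No new person acquires control, so the clause is not triggered.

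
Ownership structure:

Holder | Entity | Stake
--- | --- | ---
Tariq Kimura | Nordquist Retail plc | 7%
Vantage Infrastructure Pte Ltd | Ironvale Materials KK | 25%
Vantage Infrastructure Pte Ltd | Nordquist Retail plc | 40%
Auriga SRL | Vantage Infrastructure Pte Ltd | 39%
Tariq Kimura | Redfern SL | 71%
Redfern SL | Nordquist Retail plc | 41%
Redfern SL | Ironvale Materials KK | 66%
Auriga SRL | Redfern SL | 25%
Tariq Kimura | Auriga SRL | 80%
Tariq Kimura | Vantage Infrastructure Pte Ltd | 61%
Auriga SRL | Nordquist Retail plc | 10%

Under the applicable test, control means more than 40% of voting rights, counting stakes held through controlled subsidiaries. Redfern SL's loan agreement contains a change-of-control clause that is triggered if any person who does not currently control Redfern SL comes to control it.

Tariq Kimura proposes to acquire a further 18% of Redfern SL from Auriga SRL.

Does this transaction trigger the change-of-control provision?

The purchase adds only to Tariq's holdings (Auriga's stake shrinks), so Tariq is the only person who could newly come to control Redfern.
Tariq holds 80% of Auriga, so Tariq controls Auriga.
Tariq and Auriga together hold 71% + 25% = 96% of Redfern, so Tariq controls Redfern.
So Tariq already controls Redfern before the transaction.
After the purchase, Tariq's direct stake in Redfern rises to 71% + 18% = 89%, and Auriga's stake falls to 7%.
Tariq controlled Redfern already, so this is not a new person acquiring control; every other person's position is unchanged or reduced.
No new person acquires control, so the clause is not triggered.

No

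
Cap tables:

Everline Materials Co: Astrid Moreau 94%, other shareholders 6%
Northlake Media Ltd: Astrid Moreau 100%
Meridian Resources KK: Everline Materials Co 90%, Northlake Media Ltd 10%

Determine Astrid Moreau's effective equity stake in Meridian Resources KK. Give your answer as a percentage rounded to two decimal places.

Astrid reaches Meridian along 2 paths.
Via Everline: 94% × 90% = 84.6%.
Via Northlake: 100% × 10% = 10%.
Total: 84.6% + 10% = 94.6%.
Rounded: 94.60%.

94.60%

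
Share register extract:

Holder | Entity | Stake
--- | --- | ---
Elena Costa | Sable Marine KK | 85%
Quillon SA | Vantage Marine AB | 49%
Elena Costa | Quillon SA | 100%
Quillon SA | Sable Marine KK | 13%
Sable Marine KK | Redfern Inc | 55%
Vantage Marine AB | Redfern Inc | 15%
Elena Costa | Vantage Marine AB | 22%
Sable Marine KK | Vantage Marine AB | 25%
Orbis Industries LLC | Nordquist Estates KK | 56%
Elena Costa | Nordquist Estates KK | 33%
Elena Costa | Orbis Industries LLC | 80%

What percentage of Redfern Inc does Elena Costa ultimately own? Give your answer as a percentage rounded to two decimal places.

68.23%

Elena reaches Redfern along 6 paths.
Via Quillon → Sable: 100% × 13% × 55% = 7.15%.
Via Sable: 85% × 55% = 46.75%.
Via Quillon → Sable → Vantage: 100% × 13% × 25% × 15% = 0.4875%.
Via Sable → Vantage: 85% × 25% × 15% = 3.1875%.
Via Vantage: 22% × 15% = 3.3%.
Via Quillon → Vantage: 100% × 49% × 15% = 7.35%.
Total: 7.15% + 46.75% + 0.4875% + 3.1875% + 3.3% + 7.35% = 68.225%.
Rounded: 68.23%.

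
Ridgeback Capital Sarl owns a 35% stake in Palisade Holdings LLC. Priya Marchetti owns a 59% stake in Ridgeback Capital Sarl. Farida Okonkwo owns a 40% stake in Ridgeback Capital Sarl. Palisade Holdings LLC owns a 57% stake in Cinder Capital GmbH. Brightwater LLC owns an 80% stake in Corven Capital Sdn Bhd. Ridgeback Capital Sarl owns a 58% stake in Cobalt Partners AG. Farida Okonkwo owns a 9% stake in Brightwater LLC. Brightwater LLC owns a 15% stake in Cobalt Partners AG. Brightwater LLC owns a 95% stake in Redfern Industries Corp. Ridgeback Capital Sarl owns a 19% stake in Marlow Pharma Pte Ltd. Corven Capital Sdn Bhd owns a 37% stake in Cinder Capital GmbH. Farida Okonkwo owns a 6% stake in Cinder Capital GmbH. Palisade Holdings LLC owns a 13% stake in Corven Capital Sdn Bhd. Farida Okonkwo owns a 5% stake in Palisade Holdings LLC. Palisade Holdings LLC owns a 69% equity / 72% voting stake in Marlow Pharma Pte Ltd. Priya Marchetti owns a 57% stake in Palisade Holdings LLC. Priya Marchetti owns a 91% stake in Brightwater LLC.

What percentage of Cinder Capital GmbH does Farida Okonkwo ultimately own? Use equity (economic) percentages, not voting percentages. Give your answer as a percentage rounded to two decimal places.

Farida reaches Cinder along 6 paths.
Via Ridgeback → Palisade: 40% × 35% × 57% = 7.98%.
Via Palisade: 5% × 57% = 2.85%.
Direct stake: 6% = 6%.
Via Ridgeback → Palisade → Corven: 40% × 35% × 13% × 37% = 0.6734%.
Via Palisade → Corven: 5% × 13% × 37% = 0.2405%.
Via Brightwater → Corven: 9% × 80% × 37% = 2.664%.
Total: 7.98% + 2.85% + 6% + 0.6734% + 0.2405% + 2.664% = 20.4079%.
Rounded: 20.41%.

20.41%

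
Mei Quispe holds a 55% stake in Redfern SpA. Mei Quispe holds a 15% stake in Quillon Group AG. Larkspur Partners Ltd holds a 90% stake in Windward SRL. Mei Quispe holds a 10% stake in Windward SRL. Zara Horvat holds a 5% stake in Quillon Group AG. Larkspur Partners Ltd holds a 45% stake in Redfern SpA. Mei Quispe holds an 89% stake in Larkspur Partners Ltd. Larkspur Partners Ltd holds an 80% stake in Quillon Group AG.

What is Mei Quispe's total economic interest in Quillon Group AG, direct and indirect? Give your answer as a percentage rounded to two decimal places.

Mei reaches Quillon along 2 paths.
Via Larkspur: 89% × 80% = 71.2%.
Direct stake: 15% = 15%.
Total: 71.2% + 15% = 86.2%.
Rounded: 86.20%.

86.20%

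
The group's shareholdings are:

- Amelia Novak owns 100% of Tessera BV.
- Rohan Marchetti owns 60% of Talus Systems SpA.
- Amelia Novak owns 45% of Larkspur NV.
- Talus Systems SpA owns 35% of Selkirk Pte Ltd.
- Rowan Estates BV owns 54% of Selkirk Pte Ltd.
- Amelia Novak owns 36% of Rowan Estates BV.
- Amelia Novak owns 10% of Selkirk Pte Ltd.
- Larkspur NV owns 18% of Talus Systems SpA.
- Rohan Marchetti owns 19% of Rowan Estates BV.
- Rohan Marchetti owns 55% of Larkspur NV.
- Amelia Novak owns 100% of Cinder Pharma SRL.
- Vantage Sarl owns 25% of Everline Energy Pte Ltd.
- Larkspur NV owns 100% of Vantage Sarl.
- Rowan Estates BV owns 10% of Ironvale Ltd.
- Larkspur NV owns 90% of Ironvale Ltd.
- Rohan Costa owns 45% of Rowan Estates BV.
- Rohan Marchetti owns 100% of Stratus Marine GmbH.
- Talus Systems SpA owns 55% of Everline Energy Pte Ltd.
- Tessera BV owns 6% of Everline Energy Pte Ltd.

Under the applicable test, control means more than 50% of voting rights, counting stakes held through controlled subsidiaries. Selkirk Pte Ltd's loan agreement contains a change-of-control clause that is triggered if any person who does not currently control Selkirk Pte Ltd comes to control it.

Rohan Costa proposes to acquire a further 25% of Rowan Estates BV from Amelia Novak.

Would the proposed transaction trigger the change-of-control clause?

Yes

The purchase adds only to Rohan Costa's holdings (Amelia's stake shrinks), so Rohan Costa is the only person who could newly come to control Selkirk.
Rohan Costa's largest direct stake is 45% in Rowan, which does not meet the threshold, so Rohan Costa controls no company.
Neither Rohan Costa nor any entity Rohan Costa controls holds any voting interest in Selkirk.
So before the transaction, Rohan Costa does not control Selkirk.
After the purchase, Rohan Costa's direct stake in Rowan rises to 45% + 25% = 70%, and Amelia's stake falls to 11%.
Rohan Costa holds 70% of Rowan, so Rohan Costa controls Rowan.
Rowan holds 54% of Selkirk, so Rohan Costa controls Selkirk.
Rohan Costa did not control Selkirk before and does after, so the clause is triggered.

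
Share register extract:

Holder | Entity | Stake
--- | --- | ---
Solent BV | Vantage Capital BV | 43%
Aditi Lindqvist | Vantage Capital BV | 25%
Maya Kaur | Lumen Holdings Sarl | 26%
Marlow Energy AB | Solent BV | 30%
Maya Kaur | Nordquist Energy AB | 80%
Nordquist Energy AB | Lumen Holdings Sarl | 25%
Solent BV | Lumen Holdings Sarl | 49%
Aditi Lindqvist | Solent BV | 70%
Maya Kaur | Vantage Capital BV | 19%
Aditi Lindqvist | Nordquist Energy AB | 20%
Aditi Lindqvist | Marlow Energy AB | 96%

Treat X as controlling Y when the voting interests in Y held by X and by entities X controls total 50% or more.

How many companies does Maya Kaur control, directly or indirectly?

Maya holds 80% of Nordquist, so Maya controls Nordquist.
Nordquist and Maya together hold 25% + 26% = 51% of Lumen, so Maya controls Lumen.
No other company's threshold is met.
Maya controls 2 companies.

2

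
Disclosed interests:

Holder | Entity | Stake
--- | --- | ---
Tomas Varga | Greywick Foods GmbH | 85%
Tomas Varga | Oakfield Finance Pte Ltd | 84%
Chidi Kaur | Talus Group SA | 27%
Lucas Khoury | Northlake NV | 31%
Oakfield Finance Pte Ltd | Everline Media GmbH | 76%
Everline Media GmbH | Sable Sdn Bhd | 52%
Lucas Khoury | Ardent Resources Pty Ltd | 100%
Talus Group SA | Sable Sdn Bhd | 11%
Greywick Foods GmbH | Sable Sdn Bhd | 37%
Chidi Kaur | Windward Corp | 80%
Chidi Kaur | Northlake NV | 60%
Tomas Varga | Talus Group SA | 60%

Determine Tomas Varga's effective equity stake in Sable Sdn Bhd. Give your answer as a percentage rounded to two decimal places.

71.25%

Tomas reaches Sable along 3 paths.
Via Greywick: 85% × 37% = 31.45%.
Via Oakfield → Everline: 84% × 76% × 52% = 33.1968%.
Via Talus: 60% × 11% = 6.6%.
Total: 31.45% + 33.1968% + 6.6% = 71.2468%.
Rounded: 71.25%.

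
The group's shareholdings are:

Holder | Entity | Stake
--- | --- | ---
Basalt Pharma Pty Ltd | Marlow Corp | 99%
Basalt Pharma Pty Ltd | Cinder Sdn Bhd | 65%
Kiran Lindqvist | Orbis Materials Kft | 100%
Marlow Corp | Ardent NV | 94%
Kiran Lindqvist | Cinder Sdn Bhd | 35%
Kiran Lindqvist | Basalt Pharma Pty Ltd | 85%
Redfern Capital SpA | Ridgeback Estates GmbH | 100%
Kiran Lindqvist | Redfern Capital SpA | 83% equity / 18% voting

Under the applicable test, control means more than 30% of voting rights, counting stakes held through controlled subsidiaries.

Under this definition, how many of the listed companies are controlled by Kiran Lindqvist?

5

Kiran holds 85% of Basalt, so Kiran controls Basalt.
Basalt and Kiran together hold 65% + 35% = 100% of Cinder, so Kiran controls Cinder.
Basalt holds 99% of Marlow, so Kiran controls Marlow.
Marlow holds 94% of Ardent, so Kiran controls Ardent.
Kiran holds 100% of Orbis, so Kiran controls Orbis.
No other company's threshold is met.
Kiran controls 5 companies.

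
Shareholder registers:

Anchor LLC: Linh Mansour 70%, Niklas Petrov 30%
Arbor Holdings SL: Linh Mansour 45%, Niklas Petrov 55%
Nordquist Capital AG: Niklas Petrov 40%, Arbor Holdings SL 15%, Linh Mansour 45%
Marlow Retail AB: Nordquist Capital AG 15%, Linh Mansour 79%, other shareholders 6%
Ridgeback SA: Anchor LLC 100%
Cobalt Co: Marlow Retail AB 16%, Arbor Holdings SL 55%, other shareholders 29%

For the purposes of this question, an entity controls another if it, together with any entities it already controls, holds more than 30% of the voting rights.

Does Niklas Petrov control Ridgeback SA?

No

Niklas holds 55% of Arbor, so Niklas controls Arbor.
Niklas and Arbor together hold 40% + 15% = 55% of Nordquist, so Niklas controls Nordquist.
Arbor holds 55% of Cobalt, so Niklas controls Cobalt.
Neither Niklas nor any entity Niklas controls holds any voting interest in Ridgeback.
So Niklas does not control Ridgeback.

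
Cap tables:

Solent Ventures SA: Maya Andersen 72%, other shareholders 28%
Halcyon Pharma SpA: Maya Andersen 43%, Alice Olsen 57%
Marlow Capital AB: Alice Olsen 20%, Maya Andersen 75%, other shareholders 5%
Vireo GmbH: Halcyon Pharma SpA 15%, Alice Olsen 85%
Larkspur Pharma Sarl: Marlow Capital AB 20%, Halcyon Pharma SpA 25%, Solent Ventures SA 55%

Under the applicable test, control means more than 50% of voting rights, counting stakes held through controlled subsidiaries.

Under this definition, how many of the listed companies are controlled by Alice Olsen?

Alice holds 57% of Halcyon, so Alice controls Halcyon.
Halcyon and Alice together hold 15% + 85% = 100% of Vireo, so Alice controls Vireo.
No other company's threshold is met.
Alice controls 2 companies.

2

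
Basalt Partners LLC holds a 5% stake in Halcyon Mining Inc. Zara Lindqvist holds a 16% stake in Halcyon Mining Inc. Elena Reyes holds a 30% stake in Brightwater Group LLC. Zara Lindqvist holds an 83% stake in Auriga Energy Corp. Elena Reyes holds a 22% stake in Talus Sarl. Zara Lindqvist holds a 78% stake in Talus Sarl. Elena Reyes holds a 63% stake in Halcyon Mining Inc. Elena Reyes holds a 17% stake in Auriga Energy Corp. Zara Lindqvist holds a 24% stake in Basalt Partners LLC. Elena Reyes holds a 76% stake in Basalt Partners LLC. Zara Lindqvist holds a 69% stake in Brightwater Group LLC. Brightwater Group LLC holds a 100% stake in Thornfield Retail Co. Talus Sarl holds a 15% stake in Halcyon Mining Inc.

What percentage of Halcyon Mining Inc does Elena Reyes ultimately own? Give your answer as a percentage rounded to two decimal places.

70.10%

Elena reaches Halcyon along 3 paths.
Via Talus: 22% × 15% = 3.3%.
Direct stake: 63% = 63%.
Via Basalt: 76% × 5% = 3.8%.
Total: 3.3% + 63% + 3.8% = 70.1%.
Rounded: 70.10%.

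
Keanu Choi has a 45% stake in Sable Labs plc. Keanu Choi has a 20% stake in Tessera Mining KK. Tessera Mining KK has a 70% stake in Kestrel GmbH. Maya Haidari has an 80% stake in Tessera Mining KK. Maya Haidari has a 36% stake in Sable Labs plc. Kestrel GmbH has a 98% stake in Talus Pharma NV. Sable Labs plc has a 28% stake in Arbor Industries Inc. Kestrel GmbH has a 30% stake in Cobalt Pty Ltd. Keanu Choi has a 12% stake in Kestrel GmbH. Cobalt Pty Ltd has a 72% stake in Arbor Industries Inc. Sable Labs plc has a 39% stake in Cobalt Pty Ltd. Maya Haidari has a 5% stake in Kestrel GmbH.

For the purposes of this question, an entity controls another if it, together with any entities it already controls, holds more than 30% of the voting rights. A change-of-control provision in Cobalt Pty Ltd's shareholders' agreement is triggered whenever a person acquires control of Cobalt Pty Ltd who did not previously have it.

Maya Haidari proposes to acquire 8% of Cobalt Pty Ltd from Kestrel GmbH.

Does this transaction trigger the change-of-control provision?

No

The purchase adds only to Maya's holdings (Kestrel's stake shrinks), so Maya is the only person who could newly come to control Cobalt.
Maya holds 36% of Sable, so Maya controls Sable.
Maya holds 80% of Tessera, so Maya controls Tessera.
Tessera and Maya together hold 70% + 5% = 75% of Kestrel, so Maya controls Kestrel.
Kestrel and Sable together hold 30% + 39% = 69% of Cobalt, so Maya controls Cobalt.
So Maya already controls Cobalt before the transaction.
After the purchase, Maya holds 8% of Cobalt directly, and Kestrel's stake falls to 22%.
Maya controlled Cobalt already, so this is not a new person acquiring control; every other person's position is unchanged or reduced.
No new person acquires control, so the clause is not triggered.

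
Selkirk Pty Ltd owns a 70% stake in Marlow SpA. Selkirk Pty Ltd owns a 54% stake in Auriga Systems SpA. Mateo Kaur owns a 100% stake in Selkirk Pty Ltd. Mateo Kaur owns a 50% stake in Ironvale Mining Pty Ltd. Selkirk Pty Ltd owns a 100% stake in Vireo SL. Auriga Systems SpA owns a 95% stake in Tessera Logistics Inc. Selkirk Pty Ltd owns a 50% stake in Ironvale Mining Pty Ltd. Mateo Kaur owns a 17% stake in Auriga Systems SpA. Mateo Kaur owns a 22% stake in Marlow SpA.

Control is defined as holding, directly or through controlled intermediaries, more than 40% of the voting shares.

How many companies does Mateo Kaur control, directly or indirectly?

6

Mateo holds 100% of Selkirk, so Mateo controls Selkirk.
Selkirk and Mateo together hold 70% + 22% = 92% of Marlow, so Mateo controls Marlow.
Selkirk and Mateo together hold 54% + 17% = 71% of Auriga, so Mateo controls Auriga.
Auriga holds 95% of Tessera, so Mateo controls Tessera.
Selkirk holds 100% of Vireo, so Mateo controls Vireo.
Selkirk and Mateo together hold 50% + 50% = 100% of Ironvale, so Mateo controls Ironvale.
Mateo controls 6 companies.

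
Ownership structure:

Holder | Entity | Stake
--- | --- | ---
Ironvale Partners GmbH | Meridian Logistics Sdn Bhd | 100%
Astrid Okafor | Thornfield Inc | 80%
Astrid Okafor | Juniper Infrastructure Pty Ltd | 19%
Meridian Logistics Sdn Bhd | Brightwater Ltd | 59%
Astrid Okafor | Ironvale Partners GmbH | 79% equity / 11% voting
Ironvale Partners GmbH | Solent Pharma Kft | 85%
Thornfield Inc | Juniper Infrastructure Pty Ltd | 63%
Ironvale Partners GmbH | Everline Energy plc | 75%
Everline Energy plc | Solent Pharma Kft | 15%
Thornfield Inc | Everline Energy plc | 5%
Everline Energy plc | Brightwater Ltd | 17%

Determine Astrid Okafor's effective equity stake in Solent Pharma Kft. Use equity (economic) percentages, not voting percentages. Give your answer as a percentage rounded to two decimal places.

Astrid reaches Solent along 3 paths.
Via Ironvale: 79% × 85% = 67.15%.
Via Ironvale → Everline: 79% × 75% × 15% = 8.8875%.
Via Thornfield → Everline: 80% × 5% × 15% = 0.6%.
Total: 67.15% + 8.8875% + 0.6% = 76.6375%.
Rounded: 76.64%.

76.64%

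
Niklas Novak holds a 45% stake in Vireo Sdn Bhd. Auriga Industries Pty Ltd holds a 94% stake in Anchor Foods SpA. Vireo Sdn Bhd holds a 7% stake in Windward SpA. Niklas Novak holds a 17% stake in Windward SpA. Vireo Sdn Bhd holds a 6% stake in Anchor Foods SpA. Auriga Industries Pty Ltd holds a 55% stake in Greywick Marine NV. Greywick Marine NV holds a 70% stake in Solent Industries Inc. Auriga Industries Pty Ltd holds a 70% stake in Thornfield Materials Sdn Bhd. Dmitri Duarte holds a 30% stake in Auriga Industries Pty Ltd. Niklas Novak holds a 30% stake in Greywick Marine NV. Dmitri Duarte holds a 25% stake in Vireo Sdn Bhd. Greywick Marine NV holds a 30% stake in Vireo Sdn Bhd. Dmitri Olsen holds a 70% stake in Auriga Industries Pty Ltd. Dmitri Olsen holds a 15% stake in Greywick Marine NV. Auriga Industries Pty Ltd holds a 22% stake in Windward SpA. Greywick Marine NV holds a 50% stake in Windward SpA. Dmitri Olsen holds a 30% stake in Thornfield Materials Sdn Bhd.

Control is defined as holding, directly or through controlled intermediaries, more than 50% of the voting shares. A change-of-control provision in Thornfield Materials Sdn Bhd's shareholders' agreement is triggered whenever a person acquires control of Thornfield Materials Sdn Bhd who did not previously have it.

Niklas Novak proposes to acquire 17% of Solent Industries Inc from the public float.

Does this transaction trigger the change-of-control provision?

No

The purchase changes only Niklas's holdings, so Niklas is the only person who could newly come to control Thornfield.
Niklas's largest direct stake is 45% in Vireo, which does not meet the threshold, so Niklas controls no company.
Neither Niklas nor any entity Niklas controls holds any voting interest in Thornfield.
So before the transaction, Niklas does not control Thornfield.
After the purchase, Niklas holds 17% of Solent directly.
Niklas's side now holds 17% of Solent, not > 50%, so Niklas still does not control Solent.
After the transaction, neither Niklas nor any entity Niklas controls holds a voting interest in Thornfield, so Niklas still does not control it.
No new person acquires control, so the clause is not triggered.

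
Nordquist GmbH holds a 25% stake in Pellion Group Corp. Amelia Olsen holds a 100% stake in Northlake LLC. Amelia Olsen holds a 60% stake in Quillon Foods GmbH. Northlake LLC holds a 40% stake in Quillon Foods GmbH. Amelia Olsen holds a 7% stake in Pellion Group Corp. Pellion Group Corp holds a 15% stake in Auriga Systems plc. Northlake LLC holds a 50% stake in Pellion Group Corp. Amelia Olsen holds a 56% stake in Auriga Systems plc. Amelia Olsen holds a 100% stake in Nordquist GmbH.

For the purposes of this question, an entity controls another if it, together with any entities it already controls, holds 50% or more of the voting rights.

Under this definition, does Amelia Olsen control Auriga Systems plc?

Amelia holds 100% of Northlake, so Amelia controls Northlake.
Amelia holds 100% of Nordquist, so Amelia controls Nordquist.
Nordquist and Northlake and Amelia together hold 25% + 50% + 7% = 82% of Pellion, so Amelia controls Pellion.
Pellion and Amelia together hold 15% + 56% = 71% of Auriga, so Amelia controls Auriga.

Yes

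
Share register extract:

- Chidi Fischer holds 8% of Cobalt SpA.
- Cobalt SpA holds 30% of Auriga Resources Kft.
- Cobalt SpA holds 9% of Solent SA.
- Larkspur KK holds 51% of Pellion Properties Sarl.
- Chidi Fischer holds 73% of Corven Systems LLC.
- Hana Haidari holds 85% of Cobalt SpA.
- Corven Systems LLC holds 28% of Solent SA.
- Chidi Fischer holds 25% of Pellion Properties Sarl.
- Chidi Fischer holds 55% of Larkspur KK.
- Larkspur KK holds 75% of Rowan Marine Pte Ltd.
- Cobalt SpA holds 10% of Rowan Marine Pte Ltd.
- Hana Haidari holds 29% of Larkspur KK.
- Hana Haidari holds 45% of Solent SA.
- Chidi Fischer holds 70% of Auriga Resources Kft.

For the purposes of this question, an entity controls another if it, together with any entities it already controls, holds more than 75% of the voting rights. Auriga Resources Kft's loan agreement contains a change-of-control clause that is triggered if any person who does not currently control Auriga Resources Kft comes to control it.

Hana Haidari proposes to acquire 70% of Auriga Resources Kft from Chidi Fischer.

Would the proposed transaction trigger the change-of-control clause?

The purchase adds only to Hana's holdings (Chidi's stake shrinks), so Hana is the only person who could newly come to control Auriga.
Hana holds 85% of Cobalt, so Hana controls Cobalt.
In Auriga, Hana's side holds only 30%, not > 75%.
So before the transaction, Hana does not control Auriga.
After the purchase, Hana holds 70% of Auriga directly, and Chidi's stake falls to 0%.
Cobalt and Hana together hold 30% + 70% = 100% of Auriga, so Hana controls Auriga.
Hana did not control Auriga before and does after, so the clause is triggered.

Yes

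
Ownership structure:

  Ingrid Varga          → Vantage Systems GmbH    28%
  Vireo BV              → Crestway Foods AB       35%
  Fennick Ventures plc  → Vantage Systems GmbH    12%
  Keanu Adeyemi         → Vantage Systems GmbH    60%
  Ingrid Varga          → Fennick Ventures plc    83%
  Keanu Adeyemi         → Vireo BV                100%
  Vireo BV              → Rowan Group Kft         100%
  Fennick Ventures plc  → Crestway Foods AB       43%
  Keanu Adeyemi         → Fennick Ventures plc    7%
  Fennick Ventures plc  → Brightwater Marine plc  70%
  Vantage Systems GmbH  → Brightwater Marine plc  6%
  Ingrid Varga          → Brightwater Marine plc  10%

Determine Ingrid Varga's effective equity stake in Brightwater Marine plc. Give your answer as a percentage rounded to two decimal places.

70.38%

Ingrid reaches Brightwater along 4 paths.
Direct stake: 10% = 10%.
Via Fennick: 83% × 70% = 58.1%.
Via Fennick → Vantage: 83% × 12% × 6% = 0.5976%.
Via Vantage: 28% × 6% = 1.68%.
Total: 10% + 58.1% + 0.5976% + 1.68% = 70.3776%.
Rounded: 70.38%.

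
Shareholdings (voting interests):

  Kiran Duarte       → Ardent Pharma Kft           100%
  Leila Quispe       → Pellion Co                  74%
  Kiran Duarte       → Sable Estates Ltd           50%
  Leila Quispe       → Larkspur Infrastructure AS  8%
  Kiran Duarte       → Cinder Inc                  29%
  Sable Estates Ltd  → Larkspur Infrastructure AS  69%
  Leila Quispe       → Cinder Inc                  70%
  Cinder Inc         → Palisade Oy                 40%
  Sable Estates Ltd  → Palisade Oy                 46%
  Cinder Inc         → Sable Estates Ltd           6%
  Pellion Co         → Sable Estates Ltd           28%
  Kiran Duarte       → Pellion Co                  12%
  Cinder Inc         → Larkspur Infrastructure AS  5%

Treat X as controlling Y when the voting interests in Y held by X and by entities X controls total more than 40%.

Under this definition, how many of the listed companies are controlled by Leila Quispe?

Leila holds 74% of Pellion, so Leila controls Pellion.
Leila holds 70% of Cinder, so Leila controls Cinder.
No other company's threshold is met.
Leila controls 2 companies.

2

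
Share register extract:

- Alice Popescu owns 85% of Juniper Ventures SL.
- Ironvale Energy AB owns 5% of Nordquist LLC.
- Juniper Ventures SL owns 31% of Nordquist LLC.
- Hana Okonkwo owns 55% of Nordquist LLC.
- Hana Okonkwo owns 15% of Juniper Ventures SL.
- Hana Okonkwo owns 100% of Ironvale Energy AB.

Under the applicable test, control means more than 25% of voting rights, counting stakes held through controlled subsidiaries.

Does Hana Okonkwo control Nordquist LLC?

Hana holds 100% of Ironvale, so Hana controls Ironvale.
Hana and Ironvale together hold 55% + 5% = 60% of Nordquist, so Hana controls Nordquist.

Yes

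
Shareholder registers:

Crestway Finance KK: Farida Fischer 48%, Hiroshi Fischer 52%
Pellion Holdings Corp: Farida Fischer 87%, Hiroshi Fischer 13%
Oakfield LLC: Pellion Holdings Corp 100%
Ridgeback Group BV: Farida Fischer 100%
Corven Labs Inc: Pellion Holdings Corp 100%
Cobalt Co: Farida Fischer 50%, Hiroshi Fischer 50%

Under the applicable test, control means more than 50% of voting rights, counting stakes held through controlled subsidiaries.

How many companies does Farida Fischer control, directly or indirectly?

4

Farida holds 87% of Pellion, so Farida controls Pellion.
Pellion holds 100% of Oakfield, so Farida controls Oakfield.
Farida holds 100% of Ridgeback, so Farida controls Ridgeback.
Pellion holds 100% of Corven, so Farida controls Corven.
No other company's threshold is met.
Farida controls 4 companies.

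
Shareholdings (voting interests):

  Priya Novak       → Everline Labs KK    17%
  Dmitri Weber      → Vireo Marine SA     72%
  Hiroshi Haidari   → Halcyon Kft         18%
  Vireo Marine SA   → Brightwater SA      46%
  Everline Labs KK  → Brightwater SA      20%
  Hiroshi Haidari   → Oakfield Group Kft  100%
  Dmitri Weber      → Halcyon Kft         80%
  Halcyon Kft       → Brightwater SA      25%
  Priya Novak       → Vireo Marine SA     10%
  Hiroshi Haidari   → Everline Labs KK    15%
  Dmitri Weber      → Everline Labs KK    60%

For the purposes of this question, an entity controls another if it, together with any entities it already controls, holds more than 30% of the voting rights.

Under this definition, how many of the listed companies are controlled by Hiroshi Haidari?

Hiroshi holds 100% of Oakfield, so Hiroshi controls Oakfield.
No other company's threshold is met.
Hiroshi controls 1 company.

1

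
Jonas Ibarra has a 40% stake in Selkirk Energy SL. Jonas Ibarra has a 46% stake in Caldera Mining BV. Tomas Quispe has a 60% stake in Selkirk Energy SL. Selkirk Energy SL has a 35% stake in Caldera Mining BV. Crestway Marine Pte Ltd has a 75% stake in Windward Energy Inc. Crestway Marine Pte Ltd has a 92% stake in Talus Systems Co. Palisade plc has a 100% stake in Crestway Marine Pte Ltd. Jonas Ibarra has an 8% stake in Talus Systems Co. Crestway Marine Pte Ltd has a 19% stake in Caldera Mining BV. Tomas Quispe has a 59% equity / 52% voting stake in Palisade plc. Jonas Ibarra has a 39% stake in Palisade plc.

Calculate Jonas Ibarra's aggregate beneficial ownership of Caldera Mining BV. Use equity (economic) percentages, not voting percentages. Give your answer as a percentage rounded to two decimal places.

Jonas reaches Caldera along 3 paths.
Via Palisade → Crestway: 39% × 100% × 19% = 7.41%.
Direct stake: 46% = 46%.
Via Selkirk: 40% × 35% = 14%.
Total: 7.41% + 46% + 14% = 67.41%.

67.41%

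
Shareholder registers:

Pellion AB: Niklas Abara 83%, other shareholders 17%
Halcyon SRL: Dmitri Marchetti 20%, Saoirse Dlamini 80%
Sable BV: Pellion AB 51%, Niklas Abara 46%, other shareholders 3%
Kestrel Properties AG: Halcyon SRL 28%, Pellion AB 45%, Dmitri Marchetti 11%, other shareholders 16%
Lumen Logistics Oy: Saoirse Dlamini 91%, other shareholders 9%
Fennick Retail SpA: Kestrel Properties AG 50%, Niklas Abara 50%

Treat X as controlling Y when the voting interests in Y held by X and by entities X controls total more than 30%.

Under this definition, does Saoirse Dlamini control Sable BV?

Saoirse holds 80% of Halcyon, so Saoirse controls Halcyon.
Saoirse holds 91% of Lumen, so Saoirse controls Lumen.
Neither Saoirse nor any entity Saoirse controls holds any voting interest in Sable.
So Saoirse does not control Sable.

No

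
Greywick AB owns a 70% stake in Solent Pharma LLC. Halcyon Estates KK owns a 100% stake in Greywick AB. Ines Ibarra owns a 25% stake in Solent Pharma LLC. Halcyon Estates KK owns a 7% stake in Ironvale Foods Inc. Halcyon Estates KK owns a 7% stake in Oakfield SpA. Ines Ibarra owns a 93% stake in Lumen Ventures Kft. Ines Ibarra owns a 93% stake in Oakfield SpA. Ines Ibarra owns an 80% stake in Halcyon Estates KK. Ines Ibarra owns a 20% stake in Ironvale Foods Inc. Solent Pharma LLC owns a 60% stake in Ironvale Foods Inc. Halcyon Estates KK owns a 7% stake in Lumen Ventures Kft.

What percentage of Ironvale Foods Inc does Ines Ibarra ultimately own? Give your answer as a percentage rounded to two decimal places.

74.20%

Ines reaches Ironvale along 4 paths.
Direct stake: 20% = 20%.
Via Halcyon → Greywick → Solent: 80% × 100% × 70% × 60% = 33.6%.
Via Solent: 25% × 60% = 15%.
Via Halcyon: 80% × 7% = 5.6%.
Total: 20% + 33.6% + 15% + 5.6% = 74.2%.
Rounded: 74.20%.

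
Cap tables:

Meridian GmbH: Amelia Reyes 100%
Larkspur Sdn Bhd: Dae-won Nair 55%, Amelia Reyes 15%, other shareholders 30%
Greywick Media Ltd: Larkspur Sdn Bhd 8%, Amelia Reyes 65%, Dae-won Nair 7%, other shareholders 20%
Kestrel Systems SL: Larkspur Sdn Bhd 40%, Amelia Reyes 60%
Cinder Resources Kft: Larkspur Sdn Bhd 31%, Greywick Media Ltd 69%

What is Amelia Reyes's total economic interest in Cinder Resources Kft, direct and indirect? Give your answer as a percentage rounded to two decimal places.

50.33%

Amelia reaches Cinder along 3 paths.
Via Larkspur: 15% × 31% = 4.65%.
Via Larkspur → Greywick: 15% × 8% × 69% = 0.828%.
Via Greywick: 65% × 69% = 44.85%.
Total: 4.65% + 0.828% + 44.85% = 50.328%.
Rounded: 50.33%.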